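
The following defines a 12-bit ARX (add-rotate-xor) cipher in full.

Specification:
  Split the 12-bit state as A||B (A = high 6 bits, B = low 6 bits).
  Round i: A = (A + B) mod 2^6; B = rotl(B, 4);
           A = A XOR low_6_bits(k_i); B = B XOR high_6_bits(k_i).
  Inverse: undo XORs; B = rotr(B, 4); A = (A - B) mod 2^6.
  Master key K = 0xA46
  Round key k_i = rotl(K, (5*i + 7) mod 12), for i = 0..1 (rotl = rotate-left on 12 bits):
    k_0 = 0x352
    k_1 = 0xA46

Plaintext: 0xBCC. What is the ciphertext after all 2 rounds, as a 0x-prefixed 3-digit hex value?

0xC4A

s_0 = plaintext = 0xBCC
s_1 = Round(s_0, k_0) = 0xA4E
s_2 = Round(s_1, k_1) = 0xC4A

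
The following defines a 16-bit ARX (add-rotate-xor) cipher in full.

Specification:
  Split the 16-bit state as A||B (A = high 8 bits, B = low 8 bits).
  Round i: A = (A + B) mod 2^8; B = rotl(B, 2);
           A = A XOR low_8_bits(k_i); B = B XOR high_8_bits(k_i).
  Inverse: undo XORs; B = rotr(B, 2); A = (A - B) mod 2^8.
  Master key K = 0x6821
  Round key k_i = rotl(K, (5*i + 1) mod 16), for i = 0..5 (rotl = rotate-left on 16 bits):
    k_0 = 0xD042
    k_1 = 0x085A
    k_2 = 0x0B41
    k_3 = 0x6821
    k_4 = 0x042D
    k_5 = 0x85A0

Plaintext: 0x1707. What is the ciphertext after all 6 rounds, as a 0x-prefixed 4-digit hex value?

0x3FEA

s_0 = plaintext = 0x1707
s_1 = Round(s_0, k_0) = 0x5CCC
s_2 = Round(s_1, k_1) = 0x723B
s_3 = Round(s_2, k_2) = 0xECE7
s_4 = Round(s_3, k_3) = 0xF2F7
s_5 = Round(s_4, k_4) = 0xC4DB
s_6 = Round(s_5, k_5) = 0x3FEA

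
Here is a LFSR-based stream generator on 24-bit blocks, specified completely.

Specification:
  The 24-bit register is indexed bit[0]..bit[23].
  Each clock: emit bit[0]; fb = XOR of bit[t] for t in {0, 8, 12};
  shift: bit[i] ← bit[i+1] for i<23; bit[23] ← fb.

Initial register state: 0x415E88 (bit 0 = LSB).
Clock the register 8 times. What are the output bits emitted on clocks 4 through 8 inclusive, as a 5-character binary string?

10001

reg_0 = 0x415E88
clock 1: out=0, reg = 0xA0AF44
clock 2: out=0, reg = 0xD057A2
clock 3: out=0, reg = 0x682BD1
clock 4: out=1, reg = 0x3415E8
clock 5: out=0, reg = 0x1A0AF4
clock 6: out=0, reg = 0x0D057A
clock 7: out=0, reg = 0x8682BD
clock 8: out=1, reg = 0xC3415E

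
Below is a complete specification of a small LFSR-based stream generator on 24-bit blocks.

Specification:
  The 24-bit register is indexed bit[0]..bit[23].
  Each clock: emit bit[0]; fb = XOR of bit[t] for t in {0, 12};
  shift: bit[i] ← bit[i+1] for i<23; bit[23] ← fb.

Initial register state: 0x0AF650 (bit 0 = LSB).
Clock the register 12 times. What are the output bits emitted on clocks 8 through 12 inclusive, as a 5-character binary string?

reg_0 = 0x0AF650
clock 1: out=0, reg = 0x857B28
clock 2: out=0, reg = 0xC2BD94
clock 3: out=0, reg = 0xE15ECA
clock 4: out=0, reg = 0xF0AF65
clock 5: out=1, reg = 0xF857B2
clock 6: out=0, reg = 0xFC2BD9
clock 7: out=1, reg = 0xFE15EC
clock 8: out=0, reg = 0xFF0AF6
clock 9: out=0, reg = 0x7F857B
clock 10: out=1, reg = 0xBFC2BD
clock 11: out=1, reg = 0xDFE15E
clock 12: out=0, reg = 0x6FF0AF

00110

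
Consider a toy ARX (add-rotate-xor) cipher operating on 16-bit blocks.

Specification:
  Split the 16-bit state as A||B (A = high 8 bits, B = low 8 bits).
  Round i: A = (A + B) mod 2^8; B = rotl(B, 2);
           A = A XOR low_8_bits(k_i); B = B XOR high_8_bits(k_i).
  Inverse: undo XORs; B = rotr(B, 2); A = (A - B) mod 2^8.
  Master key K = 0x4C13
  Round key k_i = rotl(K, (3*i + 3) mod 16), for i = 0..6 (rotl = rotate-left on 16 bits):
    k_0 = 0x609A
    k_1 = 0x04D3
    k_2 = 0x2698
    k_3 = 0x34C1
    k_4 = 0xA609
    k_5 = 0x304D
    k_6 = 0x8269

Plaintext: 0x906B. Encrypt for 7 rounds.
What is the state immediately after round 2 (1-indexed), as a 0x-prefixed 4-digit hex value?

s_0 = plaintext = 0x906B
s_1 = Round(s_0, k_0) = 0x61CD
s_2 = Round(s_1, k_1) = 0xFD33
s_3 = Round(s_2, k_2) = 0xA8EA
s_4 = Round(s_3, k_3) = 0x539F
s_5 = Round(s_4, k_4) = 0xFBD8
s_6 = Round(s_5, k_5) = 0x9E53
s_7 = Round(s_6, k_6) = 0x98CF

0xFD33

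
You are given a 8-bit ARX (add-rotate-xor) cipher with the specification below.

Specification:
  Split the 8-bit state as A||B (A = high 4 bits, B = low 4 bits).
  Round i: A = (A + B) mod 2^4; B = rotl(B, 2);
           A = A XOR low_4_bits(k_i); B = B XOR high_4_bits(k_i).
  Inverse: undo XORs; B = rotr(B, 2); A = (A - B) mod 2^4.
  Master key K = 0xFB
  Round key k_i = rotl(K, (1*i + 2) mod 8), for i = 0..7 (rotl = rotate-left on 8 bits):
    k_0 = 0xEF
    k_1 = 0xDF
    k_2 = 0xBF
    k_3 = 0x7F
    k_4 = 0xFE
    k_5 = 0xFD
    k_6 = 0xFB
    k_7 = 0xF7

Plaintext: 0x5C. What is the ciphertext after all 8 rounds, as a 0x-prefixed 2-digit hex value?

0x03

s_0 = plaintext = 0x5C
s_1 = Round(s_0, k_0) = 0xED
s_2 = Round(s_1, k_1) = 0x4A
s_3 = Round(s_2, k_2) = 0x11
s_4 = Round(s_3, k_3) = 0xD3
s_5 = Round(s_4, k_4) = 0xE3
s_6 = Round(s_5, k_5) = 0xC3
s_7 = Round(s_6, k_6) = 0x43
s_8 = Round(s_7, k_7) = 0x03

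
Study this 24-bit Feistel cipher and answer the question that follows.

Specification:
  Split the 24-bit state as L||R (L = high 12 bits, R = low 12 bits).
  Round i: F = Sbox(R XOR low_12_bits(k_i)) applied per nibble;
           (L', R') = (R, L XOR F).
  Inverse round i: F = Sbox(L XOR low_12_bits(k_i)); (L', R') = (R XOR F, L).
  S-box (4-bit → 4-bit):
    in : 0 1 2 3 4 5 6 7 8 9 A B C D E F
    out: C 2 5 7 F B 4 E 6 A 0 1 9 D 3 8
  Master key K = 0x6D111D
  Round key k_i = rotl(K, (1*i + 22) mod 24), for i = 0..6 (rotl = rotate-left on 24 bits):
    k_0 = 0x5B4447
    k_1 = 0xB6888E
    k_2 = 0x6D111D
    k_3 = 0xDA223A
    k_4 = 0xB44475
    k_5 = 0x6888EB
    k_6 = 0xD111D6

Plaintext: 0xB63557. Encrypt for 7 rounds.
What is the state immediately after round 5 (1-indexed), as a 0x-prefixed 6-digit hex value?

s_0 = plaintext = 0xB63557
s_1 = Round(s_0, k_0) = 0x55794F
s_2 = Round(s_1, k_1) = 0x94F7C5
s_3 = Round(s_2, k_2) = 0x7C5D99
s_4 = Round(s_3, k_3) = 0xD99FC2
s_5 = Round(s_4, k_4) = 0xFC2C87
s_6 = Round(s_5, k_5) = 0xC8708B
s_7 = Round(s_6, k_6) = 0x08BE3A

0xFC2C87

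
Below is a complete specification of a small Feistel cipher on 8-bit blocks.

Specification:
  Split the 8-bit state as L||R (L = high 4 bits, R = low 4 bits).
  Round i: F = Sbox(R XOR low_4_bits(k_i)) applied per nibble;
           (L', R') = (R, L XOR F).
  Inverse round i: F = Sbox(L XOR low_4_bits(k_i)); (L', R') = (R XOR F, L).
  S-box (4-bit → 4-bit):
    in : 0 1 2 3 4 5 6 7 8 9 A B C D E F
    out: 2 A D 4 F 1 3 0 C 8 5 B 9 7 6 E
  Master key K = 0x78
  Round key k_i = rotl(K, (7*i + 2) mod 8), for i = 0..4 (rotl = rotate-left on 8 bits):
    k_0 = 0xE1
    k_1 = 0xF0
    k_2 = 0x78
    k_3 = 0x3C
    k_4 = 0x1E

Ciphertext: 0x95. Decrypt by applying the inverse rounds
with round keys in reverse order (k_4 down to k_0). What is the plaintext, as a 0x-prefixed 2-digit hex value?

s_0 = ciphertext = 0x95
s_1 = InvRound(s_0, k_4) = 0x59
s_2 = InvRound(s_1, k_3) = 0x15
s_3 = InvRound(s_2, k_2) = 0xD1
s_4 = InvRound(s_3, k_1) = 0x6D
s_5 = InvRound(s_4, k_0) = 0xD6

0xD6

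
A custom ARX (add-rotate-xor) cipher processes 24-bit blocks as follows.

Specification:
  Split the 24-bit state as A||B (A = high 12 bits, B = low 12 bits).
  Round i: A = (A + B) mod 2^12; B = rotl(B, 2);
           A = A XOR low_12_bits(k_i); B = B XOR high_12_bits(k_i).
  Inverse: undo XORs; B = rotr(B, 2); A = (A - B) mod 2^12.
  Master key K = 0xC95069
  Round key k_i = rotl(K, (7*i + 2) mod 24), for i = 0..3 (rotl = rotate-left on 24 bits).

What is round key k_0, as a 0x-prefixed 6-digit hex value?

K = 0xC95069
k_0 = rotl(K, (7*0+2) mod 24) = rotl(K, 2) = 0x2541A7

0x2541A7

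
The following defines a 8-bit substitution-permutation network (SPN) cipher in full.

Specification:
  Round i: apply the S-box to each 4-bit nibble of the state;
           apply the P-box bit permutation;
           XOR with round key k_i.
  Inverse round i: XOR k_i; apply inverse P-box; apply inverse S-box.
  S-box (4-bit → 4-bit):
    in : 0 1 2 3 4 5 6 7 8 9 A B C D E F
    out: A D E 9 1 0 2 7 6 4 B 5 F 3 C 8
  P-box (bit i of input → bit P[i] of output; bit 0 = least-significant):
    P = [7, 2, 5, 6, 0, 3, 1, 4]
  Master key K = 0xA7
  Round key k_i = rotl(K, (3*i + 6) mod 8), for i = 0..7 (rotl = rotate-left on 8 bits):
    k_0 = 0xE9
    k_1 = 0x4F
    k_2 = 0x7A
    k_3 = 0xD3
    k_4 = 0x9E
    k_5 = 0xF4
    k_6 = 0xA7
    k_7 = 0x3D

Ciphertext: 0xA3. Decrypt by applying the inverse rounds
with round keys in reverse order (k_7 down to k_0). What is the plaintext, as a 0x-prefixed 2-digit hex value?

s_0 = ciphertext = 0xA3
s_1 = InvRound(s_0, k_7) = 0x2D
s_2 = InvRound(s_1, k_6) = 0x84
s_3 = InvRound(s_2, k_5) = 0xFE
s_4 = InvRound(s_3, k_4) = 0x5E
s_5 = InvRound(s_4, k_3) = 0xDD
s_6 = InvRound(s_5, k_2) = 0xB7
s_7 = InvRound(s_6, k_1) = 0x01
s_8 = InvRound(s_7, k_0) = 0x61

0x61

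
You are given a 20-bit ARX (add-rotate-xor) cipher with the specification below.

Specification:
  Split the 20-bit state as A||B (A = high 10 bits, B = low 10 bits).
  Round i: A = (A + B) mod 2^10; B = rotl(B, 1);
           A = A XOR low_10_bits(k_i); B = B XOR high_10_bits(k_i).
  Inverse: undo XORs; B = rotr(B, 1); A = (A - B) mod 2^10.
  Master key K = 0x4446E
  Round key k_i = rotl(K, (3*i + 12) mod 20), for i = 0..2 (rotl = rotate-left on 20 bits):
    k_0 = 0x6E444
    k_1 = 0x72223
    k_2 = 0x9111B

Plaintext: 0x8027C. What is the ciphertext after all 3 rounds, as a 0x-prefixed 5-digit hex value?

0xEE0D5

s_0 = plaintext = 0x8027C
s_1 = Round(s_0, k_0) = 0x0E140
s_2 = Round(s_1, k_1) = 0xD6F48
s_3 = Round(s_2, k_2) = 0xEE0D5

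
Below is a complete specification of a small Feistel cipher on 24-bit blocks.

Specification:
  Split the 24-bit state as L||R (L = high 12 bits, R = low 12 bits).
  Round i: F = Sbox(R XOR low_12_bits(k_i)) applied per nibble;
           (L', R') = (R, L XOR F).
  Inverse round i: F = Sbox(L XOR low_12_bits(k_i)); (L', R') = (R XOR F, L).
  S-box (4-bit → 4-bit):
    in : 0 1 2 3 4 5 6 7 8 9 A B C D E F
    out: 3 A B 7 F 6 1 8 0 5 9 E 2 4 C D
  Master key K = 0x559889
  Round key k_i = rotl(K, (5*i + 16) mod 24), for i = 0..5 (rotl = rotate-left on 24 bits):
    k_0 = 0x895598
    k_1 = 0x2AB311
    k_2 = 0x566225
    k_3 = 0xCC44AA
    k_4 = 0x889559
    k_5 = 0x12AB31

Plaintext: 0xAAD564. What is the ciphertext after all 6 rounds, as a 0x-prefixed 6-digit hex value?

s_0 = plaintext = 0xAAD564
s_1 = Round(s_0, k_0) = 0x56497F
s_2 = Round(s_1, k_1) = 0x97FC78
s_3 = Round(s_2, k_2) = 0xC7851B
s_4 = Round(s_3, k_3) = 0x51B692
s_5 = Round(s_4, k_4) = 0x692235
s_6 = Round(s_5, k_5) = 0x2353AD

0x2353AD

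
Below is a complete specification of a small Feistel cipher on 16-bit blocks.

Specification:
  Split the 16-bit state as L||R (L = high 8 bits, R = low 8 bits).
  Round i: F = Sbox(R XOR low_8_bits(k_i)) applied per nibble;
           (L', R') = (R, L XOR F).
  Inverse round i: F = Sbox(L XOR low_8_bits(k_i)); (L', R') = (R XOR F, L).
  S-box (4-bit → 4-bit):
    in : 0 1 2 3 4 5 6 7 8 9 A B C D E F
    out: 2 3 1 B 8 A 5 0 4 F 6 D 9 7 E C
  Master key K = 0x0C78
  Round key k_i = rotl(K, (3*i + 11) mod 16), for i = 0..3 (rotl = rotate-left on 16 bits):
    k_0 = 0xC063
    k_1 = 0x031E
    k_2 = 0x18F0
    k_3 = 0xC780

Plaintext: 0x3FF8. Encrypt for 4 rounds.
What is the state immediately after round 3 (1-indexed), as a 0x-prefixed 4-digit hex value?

s_0 = plaintext = 0x3FF8
s_1 = Round(s_0, k_0) = 0xF8C2
s_2 = Round(s_1, k_1) = 0xC281
s_3 = Round(s_2, k_2) = 0x81C1
s_4 = Round(s_3, k_3) = 0xC102

0x81C1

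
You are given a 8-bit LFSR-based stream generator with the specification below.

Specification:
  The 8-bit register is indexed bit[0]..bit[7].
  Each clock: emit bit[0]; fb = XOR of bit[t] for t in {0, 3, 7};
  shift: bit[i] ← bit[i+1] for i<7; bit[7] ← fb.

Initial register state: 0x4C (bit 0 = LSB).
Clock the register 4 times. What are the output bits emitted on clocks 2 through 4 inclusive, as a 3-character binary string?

reg_0 = 0x4C
clock 1: out=0, reg = 0xA6
clock 2: out=0, reg = 0xD3
clock 3: out=1, reg = 0x69
clock 4: out=1, reg = 0x34

011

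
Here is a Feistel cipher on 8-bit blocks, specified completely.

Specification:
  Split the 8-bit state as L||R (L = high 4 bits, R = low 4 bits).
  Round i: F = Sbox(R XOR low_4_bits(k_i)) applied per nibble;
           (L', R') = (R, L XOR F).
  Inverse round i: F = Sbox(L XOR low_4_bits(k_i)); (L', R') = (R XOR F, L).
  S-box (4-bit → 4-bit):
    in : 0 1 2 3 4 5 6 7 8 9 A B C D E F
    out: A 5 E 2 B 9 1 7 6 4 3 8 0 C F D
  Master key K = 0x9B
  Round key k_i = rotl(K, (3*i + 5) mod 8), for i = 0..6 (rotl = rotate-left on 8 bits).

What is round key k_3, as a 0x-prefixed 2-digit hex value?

K = 0x9B
k_0 = rotl(K, (3*0+5) mod 8) = rotl(K, 5) = 0x73
k_1 = rotl(K, (3*1+5) mod 8) = rotl(K, 0) = 0x9B
k_2 = rotl(K, (3*2+5) mod 8) = rotl(K, 3) = 0xDC
k_3 = rotl(K, (3*3+5) mod 8) = rotl(K, 6) = 0xE6

0xE6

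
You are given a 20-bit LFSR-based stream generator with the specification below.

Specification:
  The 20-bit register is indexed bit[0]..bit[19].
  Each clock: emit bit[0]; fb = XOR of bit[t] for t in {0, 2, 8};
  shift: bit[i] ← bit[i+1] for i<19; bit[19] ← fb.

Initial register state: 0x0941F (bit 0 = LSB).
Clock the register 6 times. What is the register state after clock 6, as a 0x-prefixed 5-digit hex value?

0x30250

reg_0 = 0x0941F
clock 1: out=1, reg = 0x04A0F
clock 2: out=1, reg = 0x02507
clock 3: out=1, reg = 0x81283
clock 4: out=1, reg = 0xC0941
clock 5: out=1, reg = 0x604A0
clock 6: out=0, reg = 0x30250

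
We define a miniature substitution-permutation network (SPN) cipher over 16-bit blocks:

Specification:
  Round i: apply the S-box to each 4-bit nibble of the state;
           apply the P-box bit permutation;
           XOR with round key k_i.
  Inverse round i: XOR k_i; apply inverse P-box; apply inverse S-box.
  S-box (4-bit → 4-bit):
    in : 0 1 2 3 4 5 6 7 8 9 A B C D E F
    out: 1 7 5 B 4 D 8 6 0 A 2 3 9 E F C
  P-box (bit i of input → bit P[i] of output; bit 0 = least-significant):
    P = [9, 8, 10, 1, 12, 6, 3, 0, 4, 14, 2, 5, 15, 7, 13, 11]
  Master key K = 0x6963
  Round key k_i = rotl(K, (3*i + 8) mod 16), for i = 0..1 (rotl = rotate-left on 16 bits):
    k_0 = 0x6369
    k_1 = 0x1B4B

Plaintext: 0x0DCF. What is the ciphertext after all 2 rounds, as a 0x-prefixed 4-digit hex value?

s_0 = plaintext = 0x0DCF
s_1 = Round(s_0, k_0) = 0xB74E
s_2 = Round(s_1, k_1) = 0xDCC5

0xDCC5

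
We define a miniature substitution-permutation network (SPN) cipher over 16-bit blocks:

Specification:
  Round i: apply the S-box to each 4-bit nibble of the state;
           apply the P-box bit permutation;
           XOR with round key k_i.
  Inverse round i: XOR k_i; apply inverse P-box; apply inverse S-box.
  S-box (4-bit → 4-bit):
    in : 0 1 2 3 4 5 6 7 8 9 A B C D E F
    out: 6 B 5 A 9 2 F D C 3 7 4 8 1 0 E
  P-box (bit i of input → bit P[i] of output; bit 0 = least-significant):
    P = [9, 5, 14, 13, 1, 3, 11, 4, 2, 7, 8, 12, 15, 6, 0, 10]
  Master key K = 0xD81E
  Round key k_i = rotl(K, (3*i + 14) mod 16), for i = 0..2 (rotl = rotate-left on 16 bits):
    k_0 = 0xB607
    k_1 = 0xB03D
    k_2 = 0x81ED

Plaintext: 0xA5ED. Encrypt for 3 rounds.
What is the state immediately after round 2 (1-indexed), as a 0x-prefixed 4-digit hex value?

0xC649

s_0 = plaintext = 0xA5ED
s_1 = Round(s_0, k_0) = 0x34C6
s_2 = Round(s_1, k_1) = 0xC649
s_3 = Round(s_2, k_2) = 0x965B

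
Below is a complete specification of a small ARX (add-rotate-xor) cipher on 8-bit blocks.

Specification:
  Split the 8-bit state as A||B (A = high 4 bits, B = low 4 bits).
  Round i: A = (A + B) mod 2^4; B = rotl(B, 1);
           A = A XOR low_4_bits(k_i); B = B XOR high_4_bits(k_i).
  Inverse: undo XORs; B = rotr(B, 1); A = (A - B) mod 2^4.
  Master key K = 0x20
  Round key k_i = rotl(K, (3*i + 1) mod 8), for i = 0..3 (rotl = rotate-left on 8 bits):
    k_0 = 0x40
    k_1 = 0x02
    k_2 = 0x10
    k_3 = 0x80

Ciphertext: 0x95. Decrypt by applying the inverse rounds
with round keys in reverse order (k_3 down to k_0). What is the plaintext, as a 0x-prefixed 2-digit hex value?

s_0 = ciphertext = 0x95
s_1 = InvRound(s_0, k_3) = 0xBE
s_2 = InvRound(s_1, k_2) = 0xCF
s_3 = InvRound(s_2, k_1) = 0xFF
s_4 = InvRound(s_3, k_0) = 0x2D

0x2D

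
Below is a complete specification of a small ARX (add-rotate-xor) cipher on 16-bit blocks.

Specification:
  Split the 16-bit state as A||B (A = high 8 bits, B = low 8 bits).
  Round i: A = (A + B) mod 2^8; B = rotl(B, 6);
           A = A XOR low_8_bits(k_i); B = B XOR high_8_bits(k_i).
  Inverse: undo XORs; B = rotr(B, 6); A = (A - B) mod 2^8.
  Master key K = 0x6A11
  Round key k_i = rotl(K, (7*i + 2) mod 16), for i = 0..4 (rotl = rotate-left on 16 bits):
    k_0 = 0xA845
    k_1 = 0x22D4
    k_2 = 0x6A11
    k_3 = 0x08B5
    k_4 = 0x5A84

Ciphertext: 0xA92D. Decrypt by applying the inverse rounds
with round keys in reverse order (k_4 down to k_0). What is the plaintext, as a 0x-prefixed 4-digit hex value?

0x92CF

s_0 = ciphertext = 0xA92D
s_1 = InvRound(s_0, k_4) = 0x50DD
s_2 = InvRound(s_1, k_3) = 0x8E57
s_3 = InvRound(s_2, k_2) = 0xABF4
s_4 = InvRound(s_3, k_1) = 0x245B
s_5 = InvRound(s_4, k_0) = 0x92CF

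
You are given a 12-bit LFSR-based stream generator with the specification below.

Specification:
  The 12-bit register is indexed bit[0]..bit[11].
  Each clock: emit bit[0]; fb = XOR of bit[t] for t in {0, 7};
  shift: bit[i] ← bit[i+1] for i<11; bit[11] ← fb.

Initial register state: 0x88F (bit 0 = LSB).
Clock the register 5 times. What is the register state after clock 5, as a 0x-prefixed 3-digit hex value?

reg_0 = 0x88F
clock 1: out=1, reg = 0x447
clock 2: out=1, reg = 0xA23
clock 3: out=1, reg = 0xD11
clock 4: out=1, reg = 0xE88
clock 5: out=0, reg = 0xF44

0xF44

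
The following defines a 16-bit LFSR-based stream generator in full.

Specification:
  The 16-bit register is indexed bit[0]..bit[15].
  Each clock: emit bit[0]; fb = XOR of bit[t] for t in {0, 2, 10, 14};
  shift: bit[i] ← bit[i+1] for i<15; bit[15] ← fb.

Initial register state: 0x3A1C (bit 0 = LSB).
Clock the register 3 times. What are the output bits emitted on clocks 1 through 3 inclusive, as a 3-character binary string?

reg_0 = 0x3A1C
clock 1: out=0, reg = 0x9D0E
clock 2: out=0, reg = 0x4E87
clock 3: out=1, reg = 0x2743

001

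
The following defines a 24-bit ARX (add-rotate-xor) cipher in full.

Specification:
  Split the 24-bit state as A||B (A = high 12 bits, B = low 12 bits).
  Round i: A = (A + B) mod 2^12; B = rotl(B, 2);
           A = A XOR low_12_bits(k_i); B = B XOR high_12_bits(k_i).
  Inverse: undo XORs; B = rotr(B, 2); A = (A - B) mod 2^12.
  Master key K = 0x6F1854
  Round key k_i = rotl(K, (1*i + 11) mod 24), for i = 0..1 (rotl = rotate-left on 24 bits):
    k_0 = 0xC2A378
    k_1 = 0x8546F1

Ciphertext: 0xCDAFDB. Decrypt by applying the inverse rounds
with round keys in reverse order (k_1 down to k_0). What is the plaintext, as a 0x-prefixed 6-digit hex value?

s_0 = ciphertext = 0xCDAFDB
s_1 = InvRound(s_0, k_1) = 0xC48DE3
s_2 = InvRound(s_1, k_0) = 0xABE472

0xABE472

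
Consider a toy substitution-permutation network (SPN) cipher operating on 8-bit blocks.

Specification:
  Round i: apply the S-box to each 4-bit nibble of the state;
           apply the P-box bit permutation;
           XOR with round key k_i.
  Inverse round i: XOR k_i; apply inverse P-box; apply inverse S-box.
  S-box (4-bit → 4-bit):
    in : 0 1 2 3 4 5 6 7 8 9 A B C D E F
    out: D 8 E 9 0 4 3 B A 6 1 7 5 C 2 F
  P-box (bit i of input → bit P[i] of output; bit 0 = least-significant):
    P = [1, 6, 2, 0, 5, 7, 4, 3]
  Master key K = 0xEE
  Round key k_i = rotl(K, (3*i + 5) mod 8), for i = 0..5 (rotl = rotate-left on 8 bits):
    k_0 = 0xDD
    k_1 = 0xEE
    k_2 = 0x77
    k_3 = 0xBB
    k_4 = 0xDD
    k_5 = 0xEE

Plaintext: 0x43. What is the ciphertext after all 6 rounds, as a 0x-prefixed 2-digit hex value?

s_0 = plaintext = 0x43
s_1 = Round(s_0, k_0) = 0xDE
s_2 = Round(s_1, k_1) = 0xB6
s_3 = Round(s_2, k_2) = 0x85
s_4 = Round(s_3, k_3) = 0x37
s_5 = Round(s_4, k_4) = 0xB6
s_6 = Round(s_5, k_5) = 0x1C

0x1C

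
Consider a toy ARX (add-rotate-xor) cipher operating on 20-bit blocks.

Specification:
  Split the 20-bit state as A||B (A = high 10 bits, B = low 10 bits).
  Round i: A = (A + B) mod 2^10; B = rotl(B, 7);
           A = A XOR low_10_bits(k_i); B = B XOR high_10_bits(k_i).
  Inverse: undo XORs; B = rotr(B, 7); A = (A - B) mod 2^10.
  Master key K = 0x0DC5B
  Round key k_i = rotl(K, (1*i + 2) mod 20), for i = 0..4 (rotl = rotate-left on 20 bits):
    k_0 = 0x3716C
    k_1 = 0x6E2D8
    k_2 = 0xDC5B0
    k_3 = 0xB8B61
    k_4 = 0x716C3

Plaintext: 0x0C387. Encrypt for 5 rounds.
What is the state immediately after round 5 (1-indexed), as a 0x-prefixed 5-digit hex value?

s_0 = plaintext = 0x0C387
s_1 = Round(s_0, k_0) = 0xB6F2C
s_2 = Round(s_1, k_1) = 0x37FDD
s_3 = Round(s_2, k_2) = 0x4318A
s_4 = Round(s_3, k_3) = 0x7DFD3
s_5 = Round(s_4, k_4) = 0xC243F

0xC243F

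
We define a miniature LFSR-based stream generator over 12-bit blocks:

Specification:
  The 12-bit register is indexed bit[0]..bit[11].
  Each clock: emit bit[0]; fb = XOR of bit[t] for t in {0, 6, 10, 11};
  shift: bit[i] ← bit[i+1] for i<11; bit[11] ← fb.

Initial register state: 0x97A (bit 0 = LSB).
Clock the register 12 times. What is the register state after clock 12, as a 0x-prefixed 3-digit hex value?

0xEC4

reg_0 = 0x97A
clock 1: out=0, reg = 0x4BD
clock 2: out=1, reg = 0x25E
clock 3: out=0, reg = 0x92F
clock 4: out=1, reg = 0x497
clock 5: out=1, reg = 0x24B
clock 6: out=1, reg = 0x125
clock 7: out=1, reg = 0x892
clock 8: out=0, reg = 0xC49
clock 9: out=1, reg = 0x624
clock 10: out=0, reg = 0xB12
clock 11: out=0, reg = 0xD89
clock 12: out=1, reg = 0xEC4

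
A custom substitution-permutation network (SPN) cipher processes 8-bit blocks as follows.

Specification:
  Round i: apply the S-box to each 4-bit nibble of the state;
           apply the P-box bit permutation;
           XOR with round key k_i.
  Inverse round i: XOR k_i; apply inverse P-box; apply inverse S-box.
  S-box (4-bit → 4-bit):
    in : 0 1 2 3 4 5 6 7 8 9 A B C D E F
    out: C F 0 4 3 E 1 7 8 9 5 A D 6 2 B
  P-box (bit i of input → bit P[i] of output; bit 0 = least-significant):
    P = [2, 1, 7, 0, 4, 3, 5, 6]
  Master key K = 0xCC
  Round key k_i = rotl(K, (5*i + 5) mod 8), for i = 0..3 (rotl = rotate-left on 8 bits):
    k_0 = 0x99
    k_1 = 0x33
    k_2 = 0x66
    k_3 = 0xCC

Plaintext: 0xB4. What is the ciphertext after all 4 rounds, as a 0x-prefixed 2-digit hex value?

s_0 = plaintext = 0xB4
s_1 = Round(s_0, k_0) = 0xD7
s_2 = Round(s_1, k_1) = 0x9D
s_3 = Round(s_2, k_2) = 0xB4
s_4 = Round(s_3, k_3) = 0x82

0x82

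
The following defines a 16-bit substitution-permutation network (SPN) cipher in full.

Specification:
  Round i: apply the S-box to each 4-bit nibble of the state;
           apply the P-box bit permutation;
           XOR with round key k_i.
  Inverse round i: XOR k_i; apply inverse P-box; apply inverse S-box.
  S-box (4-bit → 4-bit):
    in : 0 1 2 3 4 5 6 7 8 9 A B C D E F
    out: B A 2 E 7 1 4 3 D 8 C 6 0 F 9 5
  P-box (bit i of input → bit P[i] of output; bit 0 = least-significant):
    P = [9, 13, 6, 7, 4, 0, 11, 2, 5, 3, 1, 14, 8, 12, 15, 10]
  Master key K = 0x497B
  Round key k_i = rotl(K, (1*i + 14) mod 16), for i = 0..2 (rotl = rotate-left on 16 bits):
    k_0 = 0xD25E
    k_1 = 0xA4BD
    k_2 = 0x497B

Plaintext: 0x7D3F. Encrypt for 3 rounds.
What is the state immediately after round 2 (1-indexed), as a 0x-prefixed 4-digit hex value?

s_0 = plaintext = 0x7D3F
s_1 = Round(s_0, k_0) = 0x8931
s_2 = Round(s_1, k_1) = 0x4938
s_3 = Round(s_2, k_2) = 0x92BE

0x4938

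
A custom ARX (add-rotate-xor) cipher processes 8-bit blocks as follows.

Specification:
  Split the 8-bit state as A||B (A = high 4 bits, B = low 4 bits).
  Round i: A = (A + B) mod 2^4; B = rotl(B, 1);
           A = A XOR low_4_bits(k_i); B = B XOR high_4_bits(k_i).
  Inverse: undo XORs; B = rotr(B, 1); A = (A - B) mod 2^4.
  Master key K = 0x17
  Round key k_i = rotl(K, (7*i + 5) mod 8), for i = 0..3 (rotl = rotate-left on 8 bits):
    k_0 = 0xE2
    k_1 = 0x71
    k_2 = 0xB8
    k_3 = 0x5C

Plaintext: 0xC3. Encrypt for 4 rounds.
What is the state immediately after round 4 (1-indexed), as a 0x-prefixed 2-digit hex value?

0x5B

s_0 = plaintext = 0xC3
s_1 = Round(s_0, k_0) = 0xD8
s_2 = Round(s_1, k_1) = 0x46
s_3 = Round(s_2, k_2) = 0x27
s_4 = Round(s_3, k_3) = 0x5B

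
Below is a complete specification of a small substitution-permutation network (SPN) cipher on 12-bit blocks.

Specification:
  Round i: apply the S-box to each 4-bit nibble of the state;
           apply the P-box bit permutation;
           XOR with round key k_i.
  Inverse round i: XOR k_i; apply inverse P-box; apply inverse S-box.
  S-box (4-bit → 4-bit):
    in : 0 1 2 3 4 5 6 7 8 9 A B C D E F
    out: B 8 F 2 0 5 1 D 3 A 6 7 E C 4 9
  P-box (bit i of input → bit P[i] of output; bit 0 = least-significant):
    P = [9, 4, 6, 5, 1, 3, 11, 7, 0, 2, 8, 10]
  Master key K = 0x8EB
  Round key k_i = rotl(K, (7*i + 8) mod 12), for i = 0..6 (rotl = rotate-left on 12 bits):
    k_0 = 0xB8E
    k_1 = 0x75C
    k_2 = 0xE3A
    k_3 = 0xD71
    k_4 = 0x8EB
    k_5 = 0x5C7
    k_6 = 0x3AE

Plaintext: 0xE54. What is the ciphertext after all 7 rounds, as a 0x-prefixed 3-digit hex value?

s_0 = plaintext = 0xE54
s_1 = Round(s_0, k_0) = 0x28C
s_2 = Round(s_1, k_1) = 0x223
s_3 = Round(s_2, k_2) = 0x3A5
s_4 = Round(s_3, k_3) = 0x73D
s_5 = Round(s_4, k_4) = 0xD82
s_6 = Round(s_5, k_5) = 0x2BD
s_7 = Round(s_6, k_6) = 0xEC1

0xEC1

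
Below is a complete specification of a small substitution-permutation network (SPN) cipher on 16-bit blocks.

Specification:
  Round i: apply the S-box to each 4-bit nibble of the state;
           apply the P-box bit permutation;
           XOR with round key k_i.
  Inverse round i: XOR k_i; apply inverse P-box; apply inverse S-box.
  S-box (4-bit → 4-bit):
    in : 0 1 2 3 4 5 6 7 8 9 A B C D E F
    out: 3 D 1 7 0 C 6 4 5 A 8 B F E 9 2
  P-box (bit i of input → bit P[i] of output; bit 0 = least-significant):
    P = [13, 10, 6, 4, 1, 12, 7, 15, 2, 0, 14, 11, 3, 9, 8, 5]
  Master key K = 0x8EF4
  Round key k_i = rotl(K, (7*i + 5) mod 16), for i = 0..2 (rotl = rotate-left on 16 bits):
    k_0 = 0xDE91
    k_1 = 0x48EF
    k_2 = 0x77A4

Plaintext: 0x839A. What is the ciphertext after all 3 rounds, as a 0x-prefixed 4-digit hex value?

s_0 = plaintext = 0x839A
s_1 = Round(s_0, k_0) = 0x0F8C
s_2 = Round(s_1, k_1) = 0x6E34
s_3 = Round(s_2, k_2) = 0x6C22

0x6C22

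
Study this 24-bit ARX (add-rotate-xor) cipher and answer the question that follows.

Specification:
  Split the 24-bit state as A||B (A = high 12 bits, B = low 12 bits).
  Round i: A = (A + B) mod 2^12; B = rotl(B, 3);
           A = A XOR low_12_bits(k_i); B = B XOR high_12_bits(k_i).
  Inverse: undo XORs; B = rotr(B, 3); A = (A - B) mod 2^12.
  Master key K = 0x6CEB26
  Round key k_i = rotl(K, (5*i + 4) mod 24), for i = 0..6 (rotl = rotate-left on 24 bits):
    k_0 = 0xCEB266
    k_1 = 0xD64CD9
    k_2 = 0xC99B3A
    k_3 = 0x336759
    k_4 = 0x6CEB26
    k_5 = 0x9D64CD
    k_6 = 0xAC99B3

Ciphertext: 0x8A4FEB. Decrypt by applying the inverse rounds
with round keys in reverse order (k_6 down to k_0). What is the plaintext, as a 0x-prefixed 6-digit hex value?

0x13C93C

s_0 = ciphertext = 0x8A4FEB
s_1 = InvRound(s_0, k_6) = 0xC734A4
s_2 = InvRound(s_1, k_5) = 0x3105AE
s_3 = InvRound(s_2, k_4) = 0x7CA06C
s_4 = InvRound(s_3, k_3) = 0xC2846B
s_5 = InvRound(s_4, k_2) = 0x1F451E
s_6 = InvRound(s_5, k_1) = 0x81E50F
s_7 = InvRound(s_6, k_0) = 0x13C93C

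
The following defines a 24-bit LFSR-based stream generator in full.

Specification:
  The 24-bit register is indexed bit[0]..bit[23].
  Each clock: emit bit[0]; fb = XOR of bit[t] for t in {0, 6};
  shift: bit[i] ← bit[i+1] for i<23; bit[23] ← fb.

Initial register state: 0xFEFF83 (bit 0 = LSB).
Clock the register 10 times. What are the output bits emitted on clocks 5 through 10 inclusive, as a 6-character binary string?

000111

reg_0 = 0xFEFF83
clock 1: out=1, reg = 0xFF7FC1
clock 2: out=1, reg = 0x7FBFE0
clock 3: out=0, reg = 0xBFDFF0
clock 4: out=0, reg = 0xDFEFF8
clock 5: out=0, reg = 0xEFF7FC
clock 6: out=0, reg = 0xF7FBFE
clock 7: out=0, reg = 0xFBFDFF
clock 8: out=1, reg = 0x7DFEFF
clock 9: out=1, reg = 0x3EFF7F
clock 10: out=1, reg = 0x1F7FBF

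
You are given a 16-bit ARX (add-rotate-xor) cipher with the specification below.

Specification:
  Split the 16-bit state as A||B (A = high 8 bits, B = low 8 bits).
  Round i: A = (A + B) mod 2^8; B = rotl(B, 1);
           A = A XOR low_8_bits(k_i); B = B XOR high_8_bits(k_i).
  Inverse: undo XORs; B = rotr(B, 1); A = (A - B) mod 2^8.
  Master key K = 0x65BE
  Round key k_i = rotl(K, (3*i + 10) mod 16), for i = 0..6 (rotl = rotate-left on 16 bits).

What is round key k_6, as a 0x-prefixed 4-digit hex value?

K = 0x65BE
k_0 = rotl(K, (3*0+10) mod 16) = rotl(K, 10) = 0xF996
k_1 = rotl(K, (3*1+10) mod 16) = rotl(K, 13) = 0xCCB7
k_2 = rotl(K, (3*2+10) mod 16) = rotl(K, 0) = 0x65BE
k_3 = rotl(K, (3*3+10) mod 16) = rotl(K, 3) = 0x2DF3
k_4 = rotl(K, (3*4+10) mod 16) = rotl(K, 6) = 0x6F99
k_5 = rotl(K, (3*5+10) mod 16) = rotl(K, 9) = 0x7CCB
k_6 = rotl(K, (3*6+10) mod 16) = rotl(K, 12) = 0xE65B

0xE65B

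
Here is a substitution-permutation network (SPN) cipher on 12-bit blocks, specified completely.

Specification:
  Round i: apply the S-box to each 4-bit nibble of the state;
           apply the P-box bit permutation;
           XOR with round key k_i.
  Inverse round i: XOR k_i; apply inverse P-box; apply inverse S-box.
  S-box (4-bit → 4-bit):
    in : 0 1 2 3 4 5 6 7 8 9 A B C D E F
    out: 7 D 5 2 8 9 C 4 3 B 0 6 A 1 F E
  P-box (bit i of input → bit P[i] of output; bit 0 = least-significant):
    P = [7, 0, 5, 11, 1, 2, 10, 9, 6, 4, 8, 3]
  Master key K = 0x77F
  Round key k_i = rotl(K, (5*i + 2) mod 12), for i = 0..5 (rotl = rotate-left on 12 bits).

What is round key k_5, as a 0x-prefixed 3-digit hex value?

K = 0x77F
k_0 = rotl(K, (5*0+2) mod 12) = rotl(K, 2) = 0xDFD
k_1 = rotl(K, (5*1+2) mod 12) = rotl(K, 7) = 0xFBB
k_2 = rotl(K, (5*2+2) mod 12) = rotl(K, 0) = 0x77F
k_3 = rotl(K, (5*3+2) mod 12) = rotl(K, 5) = 0xFEE
k_4 = rotl(K, (5*4+2) mod 12) = rotl(K, 10) = 0xDDF
k_5 = rotl(K, (5*5+2) mod 12) = rotl(K, 3) = 0xBFB

0xBFB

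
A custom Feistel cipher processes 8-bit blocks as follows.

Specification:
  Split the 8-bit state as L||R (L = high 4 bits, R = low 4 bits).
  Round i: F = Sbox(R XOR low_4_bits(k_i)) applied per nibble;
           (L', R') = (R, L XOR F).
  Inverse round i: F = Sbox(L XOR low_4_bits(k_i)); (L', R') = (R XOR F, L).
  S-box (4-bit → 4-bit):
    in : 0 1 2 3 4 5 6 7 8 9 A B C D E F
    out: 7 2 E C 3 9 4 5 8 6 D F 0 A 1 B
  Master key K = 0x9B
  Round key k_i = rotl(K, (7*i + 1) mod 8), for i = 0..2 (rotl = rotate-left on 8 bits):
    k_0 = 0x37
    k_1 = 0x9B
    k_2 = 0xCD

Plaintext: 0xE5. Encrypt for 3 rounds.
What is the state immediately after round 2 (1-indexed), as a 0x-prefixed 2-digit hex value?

0x0A

s_0 = plaintext = 0xE5
s_1 = Round(s_0, k_0) = 0x50
s_2 = Round(s_1, k_1) = 0x0A
s_3 = Round(s_2, k_2) = 0xA5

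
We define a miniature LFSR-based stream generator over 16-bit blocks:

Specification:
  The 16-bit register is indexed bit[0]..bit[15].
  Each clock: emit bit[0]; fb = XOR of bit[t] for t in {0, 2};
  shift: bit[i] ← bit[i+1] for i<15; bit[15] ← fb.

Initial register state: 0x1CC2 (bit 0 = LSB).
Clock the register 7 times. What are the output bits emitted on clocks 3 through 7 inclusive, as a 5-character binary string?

00001

reg_0 = 0x1CC2
clock 1: out=0, reg = 0x0E61
clock 2: out=1, reg = 0x8730
clock 3: out=0, reg = 0x4398
clock 4: out=0, reg = 0x21CC
clock 5: out=0, reg = 0x90E6
clock 6: out=0, reg = 0xC873
clock 7: out=1, reg = 0xE439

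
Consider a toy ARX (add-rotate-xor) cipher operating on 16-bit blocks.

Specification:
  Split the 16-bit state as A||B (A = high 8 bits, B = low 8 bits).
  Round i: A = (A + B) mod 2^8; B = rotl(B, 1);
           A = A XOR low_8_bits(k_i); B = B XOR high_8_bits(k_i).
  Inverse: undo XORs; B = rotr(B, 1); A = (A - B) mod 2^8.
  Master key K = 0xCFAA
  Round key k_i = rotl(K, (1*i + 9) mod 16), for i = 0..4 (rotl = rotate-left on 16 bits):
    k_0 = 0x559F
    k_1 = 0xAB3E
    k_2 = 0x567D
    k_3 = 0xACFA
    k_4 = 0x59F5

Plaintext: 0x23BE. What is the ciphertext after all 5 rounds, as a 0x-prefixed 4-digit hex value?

0x9186

s_0 = plaintext = 0x23BE
s_1 = Round(s_0, k_0) = 0x7E28
s_2 = Round(s_1, k_1) = 0x98FB
s_3 = Round(s_2, k_2) = 0xEEA1
s_4 = Round(s_3, k_3) = 0x75EF
s_5 = Round(s_4, k_4) = 0x9186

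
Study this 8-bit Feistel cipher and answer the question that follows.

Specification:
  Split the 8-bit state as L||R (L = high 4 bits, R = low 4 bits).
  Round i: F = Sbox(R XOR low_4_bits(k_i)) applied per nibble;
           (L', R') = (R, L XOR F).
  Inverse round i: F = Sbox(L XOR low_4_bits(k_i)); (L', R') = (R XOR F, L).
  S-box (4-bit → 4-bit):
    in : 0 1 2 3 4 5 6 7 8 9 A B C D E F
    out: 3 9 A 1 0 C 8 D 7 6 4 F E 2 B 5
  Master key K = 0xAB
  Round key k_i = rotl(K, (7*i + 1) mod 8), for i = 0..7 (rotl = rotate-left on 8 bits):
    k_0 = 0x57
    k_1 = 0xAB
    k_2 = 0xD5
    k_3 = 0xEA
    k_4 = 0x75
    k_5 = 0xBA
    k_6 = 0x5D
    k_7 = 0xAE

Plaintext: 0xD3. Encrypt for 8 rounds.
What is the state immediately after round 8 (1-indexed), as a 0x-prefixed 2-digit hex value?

0x76

s_0 = plaintext = 0xD3
s_1 = Round(s_0, k_0) = 0x3D
s_2 = Round(s_1, k_1) = 0xDB
s_3 = Round(s_2, k_2) = 0xB6
s_4 = Round(s_3, k_3) = 0x65
s_5 = Round(s_4, k_4) = 0x55
s_6 = Round(s_5, k_5) = 0x50
s_7 = Round(s_6, k_6) = 0x07
s_8 = Round(s_7, k_7) = 0x76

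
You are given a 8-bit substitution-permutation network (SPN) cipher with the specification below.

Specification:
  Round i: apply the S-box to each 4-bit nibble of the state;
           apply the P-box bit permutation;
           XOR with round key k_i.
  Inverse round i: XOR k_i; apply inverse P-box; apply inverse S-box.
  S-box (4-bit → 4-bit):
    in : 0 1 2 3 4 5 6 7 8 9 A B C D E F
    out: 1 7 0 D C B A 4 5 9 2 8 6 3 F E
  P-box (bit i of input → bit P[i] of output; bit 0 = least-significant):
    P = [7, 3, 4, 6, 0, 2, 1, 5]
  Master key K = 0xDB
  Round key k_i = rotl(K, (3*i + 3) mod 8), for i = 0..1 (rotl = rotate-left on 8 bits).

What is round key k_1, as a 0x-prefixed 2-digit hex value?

K = 0xDB
k_0 = rotl(K, (3*0+3) mod 8) = rotl(K, 3) = 0xDE
k_1 = rotl(K, (3*1+3) mod 8) = rotl(K, 6) = 0xF6

0xF6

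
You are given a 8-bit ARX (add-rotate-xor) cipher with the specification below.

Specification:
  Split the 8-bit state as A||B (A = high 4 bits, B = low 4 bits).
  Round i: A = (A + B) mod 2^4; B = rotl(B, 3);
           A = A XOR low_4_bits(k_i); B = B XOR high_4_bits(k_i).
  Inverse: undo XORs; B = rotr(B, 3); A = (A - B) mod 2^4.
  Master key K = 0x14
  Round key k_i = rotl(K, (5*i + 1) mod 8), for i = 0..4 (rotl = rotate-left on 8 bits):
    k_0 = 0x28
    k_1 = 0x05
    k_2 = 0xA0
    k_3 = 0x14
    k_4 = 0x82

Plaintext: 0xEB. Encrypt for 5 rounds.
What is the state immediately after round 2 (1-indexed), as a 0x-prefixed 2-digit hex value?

0x5F

s_0 = plaintext = 0xEB
s_1 = Round(s_0, k_0) = 0x1F
s_2 = Round(s_1, k_1) = 0x5F
s_3 = Round(s_2, k_2) = 0x45
s_4 = Round(s_3, k_3) = 0xDB
s_5 = Round(s_4, k_4) = 0xA5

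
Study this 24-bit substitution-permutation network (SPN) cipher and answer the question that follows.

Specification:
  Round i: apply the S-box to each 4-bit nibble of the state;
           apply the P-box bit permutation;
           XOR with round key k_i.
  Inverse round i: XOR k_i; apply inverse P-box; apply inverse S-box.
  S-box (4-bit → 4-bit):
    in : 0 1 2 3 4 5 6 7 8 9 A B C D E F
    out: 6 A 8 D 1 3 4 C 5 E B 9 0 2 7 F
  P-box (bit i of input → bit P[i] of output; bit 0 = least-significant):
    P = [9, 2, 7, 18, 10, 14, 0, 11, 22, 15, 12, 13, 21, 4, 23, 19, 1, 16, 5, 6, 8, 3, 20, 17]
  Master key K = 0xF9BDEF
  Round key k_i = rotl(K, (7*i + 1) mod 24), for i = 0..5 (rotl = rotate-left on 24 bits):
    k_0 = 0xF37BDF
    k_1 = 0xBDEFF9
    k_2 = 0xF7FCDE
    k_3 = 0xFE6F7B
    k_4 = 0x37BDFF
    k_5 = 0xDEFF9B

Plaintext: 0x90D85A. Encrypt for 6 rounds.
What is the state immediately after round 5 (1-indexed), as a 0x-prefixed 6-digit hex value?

s_0 = plaintext = 0x90D85A
s_1 = Round(s_0, k_0) = 0xA42DE3
s_2 = Round(s_1, k_1) = 0xB32872
s_3 = Round(s_2, k_2) = 0xB9E5BD
s_4 = Round(s_3, k_3) = 0x1DE20F
s_5 = Round(s_4, k_4) = 0x90DF62
s_6 = Round(s_5, k_5) = 0x894FA2

0x90DF62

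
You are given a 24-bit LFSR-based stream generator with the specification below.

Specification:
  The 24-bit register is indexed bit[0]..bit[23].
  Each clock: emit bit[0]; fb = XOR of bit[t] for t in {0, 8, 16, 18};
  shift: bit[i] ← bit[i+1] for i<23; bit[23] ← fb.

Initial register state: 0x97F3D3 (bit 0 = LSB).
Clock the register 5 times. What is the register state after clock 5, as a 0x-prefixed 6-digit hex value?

0x94BF9E

reg_0 = 0x97F3D3
clock 1: out=1, reg = 0x4BF9E9
clock 2: out=1, reg = 0xA5FCF4
clock 3: out=0, reg = 0x52FE7A
clock 4: out=0, reg = 0x297F3D
clock 5: out=1, reg = 0x94BF9E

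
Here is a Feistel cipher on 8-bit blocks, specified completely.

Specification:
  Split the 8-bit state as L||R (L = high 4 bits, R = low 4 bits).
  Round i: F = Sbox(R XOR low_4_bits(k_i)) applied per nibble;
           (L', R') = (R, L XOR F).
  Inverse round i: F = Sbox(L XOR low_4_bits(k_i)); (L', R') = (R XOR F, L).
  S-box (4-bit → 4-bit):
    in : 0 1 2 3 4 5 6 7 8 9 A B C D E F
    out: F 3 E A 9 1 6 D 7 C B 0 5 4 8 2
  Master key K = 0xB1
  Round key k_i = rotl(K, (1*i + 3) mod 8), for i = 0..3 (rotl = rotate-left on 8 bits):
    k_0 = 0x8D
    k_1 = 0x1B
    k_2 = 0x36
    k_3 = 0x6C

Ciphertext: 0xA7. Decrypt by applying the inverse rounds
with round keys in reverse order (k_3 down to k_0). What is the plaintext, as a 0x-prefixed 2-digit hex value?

s_0 = ciphertext = 0xA7
s_1 = InvRound(s_0, k_3) = 0x1A
s_2 = InvRound(s_1, k_2) = 0x71
s_3 = InvRound(s_2, k_1) = 0x47
s_4 = InvRound(s_3, k_0) = 0xB4

0xB4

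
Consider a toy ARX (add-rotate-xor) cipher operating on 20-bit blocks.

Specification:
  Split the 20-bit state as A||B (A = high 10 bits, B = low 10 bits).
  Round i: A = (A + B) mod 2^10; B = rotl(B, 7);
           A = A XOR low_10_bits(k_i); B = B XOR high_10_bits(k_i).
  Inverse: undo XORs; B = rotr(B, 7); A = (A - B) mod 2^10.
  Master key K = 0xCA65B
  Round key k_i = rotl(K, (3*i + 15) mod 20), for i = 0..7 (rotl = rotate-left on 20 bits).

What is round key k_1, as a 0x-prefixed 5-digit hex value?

K = 0xCA65B
k_0 = rotl(K, (3*0+15) mod 20) = rotl(K, 15) = 0xDE532
k_1 = rotl(K, (3*1+15) mod 20) = rotl(K, 18) = 0xF2996

0xF2996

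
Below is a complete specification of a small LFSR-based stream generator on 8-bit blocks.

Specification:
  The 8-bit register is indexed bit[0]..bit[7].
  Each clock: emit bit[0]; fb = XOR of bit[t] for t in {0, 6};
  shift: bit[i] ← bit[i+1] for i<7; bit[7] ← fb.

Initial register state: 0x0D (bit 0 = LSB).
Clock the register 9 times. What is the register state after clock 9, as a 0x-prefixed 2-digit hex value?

0xD4

reg_0 = 0x0D
clock 1: out=1, reg = 0x86
clock 2: out=0, reg = 0x43
clock 3: out=1, reg = 0x21
clock 4: out=1, reg = 0x90
clock 5: out=0, reg = 0x48
clock 6: out=0, reg = 0xA4
clock 7: out=0, reg = 0x52
clock 8: out=0, reg = 0xA9
clock 9: out=1, reg = 0xD4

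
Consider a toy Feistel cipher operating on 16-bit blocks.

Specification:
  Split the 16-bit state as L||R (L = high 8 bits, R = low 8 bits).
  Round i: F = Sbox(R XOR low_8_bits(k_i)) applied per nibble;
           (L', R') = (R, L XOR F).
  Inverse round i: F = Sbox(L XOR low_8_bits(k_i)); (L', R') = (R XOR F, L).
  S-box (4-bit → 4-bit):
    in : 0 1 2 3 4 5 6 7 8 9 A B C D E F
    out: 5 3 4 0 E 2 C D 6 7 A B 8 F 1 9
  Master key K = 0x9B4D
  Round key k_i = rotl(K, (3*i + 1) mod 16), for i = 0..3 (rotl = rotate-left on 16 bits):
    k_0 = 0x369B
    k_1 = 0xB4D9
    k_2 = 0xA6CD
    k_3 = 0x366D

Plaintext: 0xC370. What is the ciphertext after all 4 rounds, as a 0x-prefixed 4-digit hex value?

s_0 = plaintext = 0xC370
s_1 = Round(s_0, k_0) = 0x70D8
s_2 = Round(s_1, k_1) = 0xD823
s_3 = Round(s_2, k_2) = 0x23C9
s_4 = Round(s_3, k_3) = 0xC98D

0xC98D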